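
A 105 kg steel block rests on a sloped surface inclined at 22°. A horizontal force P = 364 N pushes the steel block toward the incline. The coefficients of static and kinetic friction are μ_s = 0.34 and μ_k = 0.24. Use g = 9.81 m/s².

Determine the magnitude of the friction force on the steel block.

f ≈ 48.4 N (up the incline)

Resolve perpendicular to the incline: N = m g cos θ + P sin θ = 105×9.81×cos 22° + 364×sin 22° = 1091 N.
Parallel to the incline: P cos θ − m g sin θ = 337.5 − 385.9 = -48.37 N; the friction needed to balance this is 48.37 N acting up the slope.
Maximum static friction: μ_s N = 0.34 × 1091 = 371.1 N.
|f_req| = 48.37 ≤ 371.1 N → the steel block is in equilibrium; friction equals the required value.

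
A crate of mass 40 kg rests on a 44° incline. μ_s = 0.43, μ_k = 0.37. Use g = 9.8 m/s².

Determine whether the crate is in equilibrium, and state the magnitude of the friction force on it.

f ≈ 104 N

N = m g cos θ = 282 N.
Down-slope weight component: m g sin θ = 272 N.
μ_s N = 121 N.
272 > 121 N, so it slides; kinetic friction f = μ_k N = 0.37×282 = 104 N.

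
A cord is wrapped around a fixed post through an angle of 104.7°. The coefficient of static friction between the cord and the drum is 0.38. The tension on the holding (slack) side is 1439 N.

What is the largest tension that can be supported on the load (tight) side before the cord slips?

T_max ≈ 2880 N

At impending slip the capstan equation gives T₂/T₁ = e^{μβ} with β in radians.
β = 104.7° × π/180 = 1.827 rad.
e^{μβ} = e^{0.38×1.827} = 2.003.
T₂ = T₁ · e^{μβ} = 1439 × 2.003 = 2880 N.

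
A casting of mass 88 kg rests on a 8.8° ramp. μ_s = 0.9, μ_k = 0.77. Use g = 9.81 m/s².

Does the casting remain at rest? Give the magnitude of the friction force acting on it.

f ≈ 132 N

N = m g cos θ = 853 N.
Down-slope weight component: m g sin θ = 132 N.
μ_s N = 768 N.
132 ≤ 768 N, so it stays put; friction = 132 N.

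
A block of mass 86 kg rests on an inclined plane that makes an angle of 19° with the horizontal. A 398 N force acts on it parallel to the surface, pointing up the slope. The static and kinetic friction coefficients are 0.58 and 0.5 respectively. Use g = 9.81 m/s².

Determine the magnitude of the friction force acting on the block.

f ≈ 123 N (down the incline)

Perpendicular to the surface, N = m g cos θ = 86·9.81·cos 19° = 797.7 N.
For equilibrium along the incline the friction force must supply f = m g sin θ − P = 274.7 − 398 = -123.3 N (positive meaning up-slope).
The static-friction ceiling is μ_s N = 0.58 × 797.7 = 462.7 N.
Since |-123.3| ≤ 462.7 N, no slip — friction simply equals what equilibrium demands.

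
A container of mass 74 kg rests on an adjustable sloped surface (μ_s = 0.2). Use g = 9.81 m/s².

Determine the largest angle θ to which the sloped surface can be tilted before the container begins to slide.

At the slip threshold, m g sin θ = μ_s · m g cos θ, so tan θ = μ_s.
θ_max = arctan(0.2) = 11.3°.

θ_max ≈ 11.3°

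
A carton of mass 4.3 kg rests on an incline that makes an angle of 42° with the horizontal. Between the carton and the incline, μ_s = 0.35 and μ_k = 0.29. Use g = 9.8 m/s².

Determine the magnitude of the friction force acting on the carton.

f ≈ 9.08 N (up the incline)

The normal reaction is N = m g cos θ = 31.32 N.
For equilibrium along the incline, friction must balance the weight component: f = m g sin θ = 28.2 N up the slope.
Maximum static friction available: μ_s N = 0.35 × 31.32 = 10.96 N.
|28.2| exceeds 10.96 N, so the carton slips down-slope; friction is kinetic, f = μ_k N = 0.29×31.32 = 9.08 N.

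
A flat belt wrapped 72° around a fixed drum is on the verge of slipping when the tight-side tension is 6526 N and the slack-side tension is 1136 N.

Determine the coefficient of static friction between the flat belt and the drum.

μ ≈ 1.39

T₂/T₁ = e^{μβ} → μ = ln(T₂/T₁)/β.
β = 72° = 1.257 rad.
μ = ln(6526/1136)/1.257 = ln(5.745)/1.257 = 1.39.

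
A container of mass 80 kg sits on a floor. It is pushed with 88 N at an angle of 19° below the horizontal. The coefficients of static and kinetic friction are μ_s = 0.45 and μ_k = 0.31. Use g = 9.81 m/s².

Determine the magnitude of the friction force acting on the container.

N = m g + P sin α = 784.8 + 88×sin 19° = 813.4 N.
The horizontal driving force is P cos α = 83.21 N, so equilibrium needs friction f = 83.21 N.
The static-friction limit is μ_s N = 366.1 N.
83.21 ≤ 366.1 N → static; friction equals the required 83.2 N.

f ≈ 83.2 N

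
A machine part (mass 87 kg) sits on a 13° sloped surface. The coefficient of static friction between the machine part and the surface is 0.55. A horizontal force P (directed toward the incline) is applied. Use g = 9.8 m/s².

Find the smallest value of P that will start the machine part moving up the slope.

P ≈ 763 N

At impending motion up the slope, friction acts down-slope at its limit: f = μ_s N.
Perpendicular to the incline: N = m g cos θ + P sin θ.
Along the incline: P cos θ = m g sin θ + μ_s N = m g sin θ + μ_s (m g cos θ + P sin θ).
Solving, P (cos θ − μ_s sin θ) = m g (sin θ + μ_s cos θ), so P = 87×9.8×(sin 13° + 0.55 cos 13°)/(cos 13° − 0.55 sin 13°) = 853×0.7609/0.8506 = 763 N.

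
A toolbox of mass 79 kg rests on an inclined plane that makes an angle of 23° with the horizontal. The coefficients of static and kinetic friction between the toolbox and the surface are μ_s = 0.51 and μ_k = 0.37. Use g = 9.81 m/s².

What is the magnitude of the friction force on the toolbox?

f ≈ 303 N (up the incline)

Normal force: N = m g cos θ = 79 × 9.81 × cos 23° = 713.4 N.
For equilibrium along the incline, friction must balance the weight component: f = m g sin θ = 302.8 N up the slope.
Static friction can supply at most μ_s N = 363.8 N.
Since |302.8| ≤ 363.8 N, static friction is sufficient; f equals the required value, not μ_s N.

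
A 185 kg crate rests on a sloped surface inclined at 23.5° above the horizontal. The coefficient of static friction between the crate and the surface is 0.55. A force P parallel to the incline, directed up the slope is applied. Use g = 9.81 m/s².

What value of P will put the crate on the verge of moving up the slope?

P ≈ 1640 N

At impending motion up the slope, friction acts down-slope at its limit: f = μ_s N.
P is parallel to the surface, so N = m g cos θ = 1660 N.
Along the incline: P = m g sin θ + μ_s N = 724 + 0.55×1660 = 1640 N.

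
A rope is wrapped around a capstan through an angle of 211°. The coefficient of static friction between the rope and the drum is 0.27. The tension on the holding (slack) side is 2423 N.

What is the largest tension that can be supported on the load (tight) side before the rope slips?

At impending slip the capstan equation gives T₂/T₁ = e^{μβ} with β in radians.
β = 211° × π/180 = 3.683 rad.
e^{μβ} = e^{0.27×3.683} = 2.703.
T₂ = T₁ · e^{μβ} = 2423 × 2.703 = 6550 N.

T_max ≈ 6550 N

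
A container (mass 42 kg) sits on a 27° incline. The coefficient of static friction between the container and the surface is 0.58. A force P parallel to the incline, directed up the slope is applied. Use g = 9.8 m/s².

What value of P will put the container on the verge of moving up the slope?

At impending motion up the slope, friction acts down-slope at its limit: f = μ_s N.
P is parallel to the surface, so N = m g cos θ = 367 N.
Along the incline: P = m g sin θ + μ_s N = 187 + 0.58×367 = 400 N.

P ≈ 400 N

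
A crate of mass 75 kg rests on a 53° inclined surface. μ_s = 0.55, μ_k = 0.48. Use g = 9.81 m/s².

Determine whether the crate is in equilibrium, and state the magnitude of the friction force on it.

N = m g cos θ = 443 N.
Down-slope weight component: m g sin θ = 588 N.
μ_s N = 244 N.
588 > 244 N, so it slides; kinetic friction f = μ_k N = 0.48×443 = 213 N.

f ≈ 213 N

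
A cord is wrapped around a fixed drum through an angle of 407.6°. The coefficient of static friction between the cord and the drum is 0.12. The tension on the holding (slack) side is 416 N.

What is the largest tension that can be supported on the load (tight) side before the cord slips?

T_max ≈ 977 N

At impending slip the capstan equation gives T₂/T₁ = e^{μβ} with β in radians.
β = 407.6° × π/180 = 7.114 rad.
e^{μβ} = e^{0.12×7.114} = 2.348.
T₂ = T₁ · e^{μβ} = 416 × 2.348 = 977 N.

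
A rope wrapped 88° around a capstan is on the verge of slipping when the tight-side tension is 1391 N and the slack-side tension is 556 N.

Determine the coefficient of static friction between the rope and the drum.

μ ≈ 0.597

T₂/T₁ = e^{μβ} → μ = ln(T₂/T₁)/β.
β = 88° = 1.536 rad.
μ = ln(1391/556)/1.536 = ln(2.502)/1.536 = 0.597.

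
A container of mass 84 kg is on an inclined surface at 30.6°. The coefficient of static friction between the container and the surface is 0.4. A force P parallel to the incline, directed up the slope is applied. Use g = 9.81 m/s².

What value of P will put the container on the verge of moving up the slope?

At impending motion up the slope, friction acts down-slope at its limit: f = μ_s N.
P is parallel to the surface, so N = m g cos θ = 709 N.
Along the incline: P = m g sin θ + μ_s N = 419 + 0.4×709 = 703 N.

P ≈ 703 N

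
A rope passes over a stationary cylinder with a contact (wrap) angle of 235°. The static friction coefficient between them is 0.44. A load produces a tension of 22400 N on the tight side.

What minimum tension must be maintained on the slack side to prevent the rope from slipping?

Capstan equation at impending slip: T_tight/T_slack = e^{μβ}.
β = 235° = 4.102 rad; e^{μβ} = e^{0.44×4.102} = 6.078.
T_slack = T_tight / e^{μβ} = 22400 / 6.078 = 3690 N.

T_min ≈ 3690 N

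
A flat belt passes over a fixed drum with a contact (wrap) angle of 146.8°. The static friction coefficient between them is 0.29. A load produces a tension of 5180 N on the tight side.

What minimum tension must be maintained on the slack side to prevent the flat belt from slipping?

Capstan equation at impending slip: T_tight/T_slack = e^{μβ}.
β = 146.8° = 2.562 rad; e^{μβ} = e^{0.29×2.562} = 2.102.
T_slack = T_tight / e^{μβ} = 5180 / 2.102 = 2460 N.

T_min ≈ 2460 N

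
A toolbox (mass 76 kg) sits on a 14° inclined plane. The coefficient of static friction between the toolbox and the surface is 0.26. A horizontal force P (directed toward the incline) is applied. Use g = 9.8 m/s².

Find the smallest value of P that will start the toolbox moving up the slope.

At impending motion up the slope, friction acts down-slope at its limit: f = μ_s N.
Perpendicular to the incline: N = m g cos θ + P sin θ.
Along the incline: P cos θ = m g sin θ + μ_s N = m g sin θ + μ_s (m g cos θ + P sin θ).
Solving, P (cos θ − μ_s sin θ) = m g (sin θ + μ_s cos θ), so P = 76×9.8×(sin 14° + 0.26 cos 14°)/(cos 14° − 0.26 sin 14°) = 745×0.4942/0.9074 = 406 N.

P ≈ 406 N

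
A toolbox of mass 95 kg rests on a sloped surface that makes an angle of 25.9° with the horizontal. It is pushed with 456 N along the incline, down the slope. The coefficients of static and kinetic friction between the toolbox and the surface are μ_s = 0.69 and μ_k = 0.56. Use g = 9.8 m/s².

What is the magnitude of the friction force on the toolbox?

The normal reaction is N = m g cos θ = 837.5 N.
For equilibrium along the incline the friction force must supply f = m g sin θ + P = 406.7 + 456 = 862.7 N (positive meaning up-slope).
The static-friction ceiling is μ_s N = 0.69 × 837.5 = 577.9 N.
|862.7| exceeds 577.9 N, so the toolbox slips down-slope; friction is kinetic, f = μ_k N = 0.56×837.5 = 469 N.

f ≈ 469 N (up the incline)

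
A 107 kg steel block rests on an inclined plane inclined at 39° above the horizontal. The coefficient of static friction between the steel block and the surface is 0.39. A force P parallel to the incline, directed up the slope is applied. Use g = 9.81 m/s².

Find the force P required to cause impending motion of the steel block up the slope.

P ≈ 979 N

At impending motion up the slope, friction acts down-slope at its limit: f = μ_s N.
P is parallel to the surface, so N = m g cos θ = 816 N.
Along the incline: P = m g sin θ + μ_s N = 661 + 0.39×816 = 979 N.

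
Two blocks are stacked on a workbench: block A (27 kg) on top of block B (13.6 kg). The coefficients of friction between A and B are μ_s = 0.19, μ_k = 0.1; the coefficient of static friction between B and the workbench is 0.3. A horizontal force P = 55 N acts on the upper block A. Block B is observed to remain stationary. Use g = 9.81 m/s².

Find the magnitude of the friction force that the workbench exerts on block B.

f ≈ 26.5 N

The normal force B exerts on A is simply A's weight, N₁ = 264.9 N.
Maximum static friction on A from B: μ_s N₁ = 0.19×264.9 = 50.33 N.
Since P = 55 N > 50.33 N, A slides on B; the A–B friction is kinetic: f₁ = μ_k N₁ = 0.1×264.9 = 26.5 N.
By Newton's third law B feels 26.5 N forward from A. With B stationary, the floor's static friction on B balances it: f₂ = 26.5 N (well within μ_s(m_A+m_B)g = 119.5 N).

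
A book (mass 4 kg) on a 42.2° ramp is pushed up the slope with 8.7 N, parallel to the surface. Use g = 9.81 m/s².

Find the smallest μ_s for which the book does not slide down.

μ_s,min ≈ 0.607

N = m g cos θ = 29.07 N.
Friction must make up the shortfall along the incline: f = m g sin θ − P = 26.36 − 8.7 = 17.66 N.
At the threshold f = μ_s N, so μ_s,min = 17.66/29.07 = 0.607.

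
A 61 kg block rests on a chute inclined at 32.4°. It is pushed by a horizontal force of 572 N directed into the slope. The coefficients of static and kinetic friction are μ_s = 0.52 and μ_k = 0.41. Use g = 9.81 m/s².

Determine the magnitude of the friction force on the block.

f ≈ 162 N (down the incline)

Normal direction: N = m g cos θ + P sin θ = 811.7 N.
Parallel to the incline: P cos θ − m g sin θ = 483 − 320.6 = 162.3 N; the friction needed to balance this is 162.3 N acting down the slope.
The limit of static friction is μ_s N = 422.1 N.
|f_req| = 162.3 ≤ 422.1 N → the block is in equilibrium; friction equals the required value.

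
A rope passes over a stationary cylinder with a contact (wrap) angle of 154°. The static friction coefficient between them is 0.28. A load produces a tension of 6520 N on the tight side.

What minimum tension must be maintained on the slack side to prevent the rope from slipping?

T_min ≈ 3070 N

Capstan equation at impending slip: T_tight/T_slack = e^{μβ}.
β = 154° = 2.688 rad; e^{μβ} = e^{0.28×2.688} = 2.122.
T_slack = T_tight / e^{μβ} = 6520 / 2.122 = 3070 N.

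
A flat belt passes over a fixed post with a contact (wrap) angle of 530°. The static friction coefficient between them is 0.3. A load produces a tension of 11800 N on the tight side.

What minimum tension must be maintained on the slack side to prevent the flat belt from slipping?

T_min ≈ 736 N

Capstan equation at impending slip: T_tight/T_slack = e^{μβ}.
β = 530° = 9.25 rad; e^{μβ} = e^{0.3×9.25} = 16.04.
T_slack = T_tight / e^{μβ} = 11800 / 16.04 = 736 N.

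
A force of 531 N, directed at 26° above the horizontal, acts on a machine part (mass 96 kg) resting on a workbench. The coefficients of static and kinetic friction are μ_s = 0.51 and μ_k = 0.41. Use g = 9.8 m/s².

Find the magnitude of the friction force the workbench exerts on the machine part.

N = m g − P sin α = 940.8 − 531×sin 26° = 708 N.
Horizontally, friction must balance P cos α = 477.3 N.
The static-friction limit is μ_s N = 361.1 N.
The required friction exceeds μ_s N, so the machine part moves and f = μ_k N = 290 N.

f ≈ 290 N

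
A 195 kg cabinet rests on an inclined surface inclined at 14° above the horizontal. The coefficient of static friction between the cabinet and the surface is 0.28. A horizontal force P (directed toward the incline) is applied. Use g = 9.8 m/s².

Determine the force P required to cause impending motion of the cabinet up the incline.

P ≈ 1090 N

At impending motion up the slope, friction acts down-slope at its limit: f = μ_s N.
Perpendicular to the incline: N = m g cos θ + P sin θ.
Along the incline: P cos θ = m g sin θ + μ_s N = m g sin θ + μ_s (m g cos θ + P sin θ).
Solving, P (cos θ − μ_s sin θ) = m g (sin θ + μ_s cos θ), so P = 195×9.8×(sin 14° + 0.28 cos 14°)/(cos 14° − 0.28 sin 14°) = 1910×0.5136/0.9026 = 1090 N.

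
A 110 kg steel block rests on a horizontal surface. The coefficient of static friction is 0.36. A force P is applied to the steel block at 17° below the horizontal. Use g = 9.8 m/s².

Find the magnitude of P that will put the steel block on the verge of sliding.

P ≈ 456 N

N = m g + P sin α (the push presses the steel block into the horizontal surface).
At impending slip, P cos α = μ_s N = μ_s (m g + P sin α).
Solving: P (cos α − μ_s sin α) = μ_s m g → P = 0.36×1080/(cos 17° − 0.36 sin 17°) = 388/0.8511 = 456 N.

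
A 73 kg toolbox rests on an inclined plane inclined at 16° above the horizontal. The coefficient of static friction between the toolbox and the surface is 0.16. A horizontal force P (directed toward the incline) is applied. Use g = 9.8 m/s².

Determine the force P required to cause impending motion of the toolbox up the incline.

P ≈ 335 N

At impending motion up the slope, friction acts down-slope at its limit: f = μ_s N.
Perpendicular to the incline: N = m g cos θ + P sin θ.
Along the incline: P cos θ = m g sin θ + μ_s N = m g sin θ + μ_s (m g cos θ + P sin θ).
Solving, P (cos θ − μ_s sin θ) = m g (sin θ + μ_s cos θ), so P = 73×9.8×(sin 16° + 0.16 cos 16°)/(cos 16° − 0.16 sin 16°) = 715×0.4294/0.9172 = 335 N.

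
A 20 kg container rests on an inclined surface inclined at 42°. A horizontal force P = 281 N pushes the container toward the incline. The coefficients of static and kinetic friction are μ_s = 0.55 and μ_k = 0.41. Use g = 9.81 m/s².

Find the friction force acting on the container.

f ≈ 77.5 N (down the incline)

Resolve perpendicular to the incline: N = m g cos θ + P sin θ = 20×9.81×cos 42° + 281×sin 42° = 333.8 N.
Parallel to the incline: P cos θ − m g sin θ = 208.8 − 131.3 = 77.54 N; the friction needed to balance this is 77.54 N acting down the slope.
The limit of static friction is μ_s N = 183.6 N.
Since 77.54 N is within the 183.6 N limit, the container stays put and friction is exactly 77.5 N.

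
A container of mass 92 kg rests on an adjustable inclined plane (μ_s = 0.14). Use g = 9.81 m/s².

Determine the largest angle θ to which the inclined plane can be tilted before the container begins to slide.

At the slip threshold, m g sin θ = μ_s · m g cos θ, so tan θ = μ_s.
θ_max = arctan(0.14) = 7.97°.

θ_max ≈ 7.97°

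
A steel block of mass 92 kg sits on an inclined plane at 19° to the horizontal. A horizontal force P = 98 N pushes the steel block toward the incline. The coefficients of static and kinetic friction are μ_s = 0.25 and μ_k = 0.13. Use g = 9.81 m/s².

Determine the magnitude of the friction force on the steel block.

Normal direction: N = m g cos θ + P sin θ = 885.3 N.
Parallel to the incline: P cos θ − m g sin θ = 92.66 − 293.8 = -201.2 N; the friction needed to balance this is 201.2 N acting up the slope.
The limit of static friction is μ_s N = 221.3 N.
|f_req| = 201.2 ≤ 221.3 N → the steel block is in equilibrium; friction equals the required value.

f ≈ 201 N (up the incline)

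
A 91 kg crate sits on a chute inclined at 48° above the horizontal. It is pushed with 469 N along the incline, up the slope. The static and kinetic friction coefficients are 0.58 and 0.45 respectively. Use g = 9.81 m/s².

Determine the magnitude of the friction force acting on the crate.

f ≈ 194 N (up the incline)

The normal reaction is N = m g cos θ = 597.3 N.
The friction needed for equilibrium is m g sin θ − P = 663.4 − 469 = 194.4 N, measured positive up-slope.
Static friction can supply at most μ_s N = 346.5 N.
Since |194.4| ≤ 346.5 N, no slip — friction simply equals what equilibrium demands.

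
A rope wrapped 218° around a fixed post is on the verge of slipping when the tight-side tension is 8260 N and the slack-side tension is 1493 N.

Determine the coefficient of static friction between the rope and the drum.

T₂/T₁ = e^{μβ} → μ = ln(T₂/T₁)/β.
β = 218° = 3.805 rad.
μ = ln(8260/1493)/3.805 = ln(5.532)/3.805 = 0.45.

μ ≈ 0.45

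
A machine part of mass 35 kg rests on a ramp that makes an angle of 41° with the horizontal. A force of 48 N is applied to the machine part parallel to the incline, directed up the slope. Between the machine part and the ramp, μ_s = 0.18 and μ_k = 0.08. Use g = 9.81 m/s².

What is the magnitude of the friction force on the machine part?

f ≈ 20.7 N (up the incline)

Perpendicular to the surface, N = m g cos θ = 35·9.81·cos 41° = 259.1 N.
Parallel to the incline, ΣF = 0 gives f = m g sin θ − P = 225.3 − 48 = 177.3 N (up-slope positive).
Static friction can supply at most μ_s N = 46.64 N.
Since |177.3| > 46.64 N, static friction cannot hold it; the machine part slides down the incline and kinetic friction applies: f = μ_k N = 0.08 × 259.1 = 20.7 N.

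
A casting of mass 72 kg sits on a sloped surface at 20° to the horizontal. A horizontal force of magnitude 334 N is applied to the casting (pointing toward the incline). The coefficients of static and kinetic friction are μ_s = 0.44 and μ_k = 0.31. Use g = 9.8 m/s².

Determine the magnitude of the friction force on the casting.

f ≈ 72.5 N (down the incline)

Resolve perpendicular to the incline: N = m g cos θ + P sin θ = 72×9.8×cos 20° + 334×sin 20° = 777.3 N.
Along the incline, the net driving force (taking up-slope positive) is P cos θ − m g sin θ = 313.9 − 241.3 = 72.53 N, so equilibrium requires friction f = -72.53 N (down-slope).
Maximum static friction: μ_s N = 0.44 × 777.3 = 342 N.
Since 72.53 N is within the 342 N limit, the casting stays put and friction is exactly 72.5 N.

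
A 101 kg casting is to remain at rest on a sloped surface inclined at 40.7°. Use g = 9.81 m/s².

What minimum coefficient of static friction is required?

μ_s,min ≈ 0.86

At the slip threshold m g sin θ = μ_s m g cos θ, so μ_s,min = tan θ.
μ_s,min = tan 40.7° = 0.86.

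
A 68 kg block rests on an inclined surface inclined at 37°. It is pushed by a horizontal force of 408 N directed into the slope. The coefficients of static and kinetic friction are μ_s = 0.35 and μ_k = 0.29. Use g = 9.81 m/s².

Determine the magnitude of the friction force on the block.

Normal direction: N = m g cos θ + P sin θ = 778.3 N.
Along the incline, the net driving force (taking up-slope positive) is P cos θ − m g sin θ = 325.8 − 401.5 = -75.62 N, so equilibrium requires friction f = 75.62 N (up-slope).
The limit of static friction is μ_s N = 272.4 N.
Since 75.62 N is within the 272.4 N limit, the block stays put and friction is exactly 75.6 N.

f ≈ 75.6 N (up the incline)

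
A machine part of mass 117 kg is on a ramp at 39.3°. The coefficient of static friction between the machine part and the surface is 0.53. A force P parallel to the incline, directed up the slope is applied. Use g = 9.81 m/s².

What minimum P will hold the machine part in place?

The machine part tends to slide down (tan θ > μ_s), so at the point of impending slip friction acts up-slope at its limit: f = μ_s N.
P is parallel to the surface, so N = m g cos θ = 888 N.
Along the incline: P + μ_s N = m g sin θ, so P = 727 − 0.53×888 = 256 N.

P_min ≈ 256 N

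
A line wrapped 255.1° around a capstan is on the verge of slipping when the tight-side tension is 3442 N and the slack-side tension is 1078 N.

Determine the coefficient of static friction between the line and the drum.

T₂/T₁ = e^{μβ} → μ = ln(T₂/T₁)/β.
β = 255.1° = 4.452 rad.
μ = ln(3442/1078)/4.452 = ln(3.193)/4.452 = 0.261.

μ ≈ 0.261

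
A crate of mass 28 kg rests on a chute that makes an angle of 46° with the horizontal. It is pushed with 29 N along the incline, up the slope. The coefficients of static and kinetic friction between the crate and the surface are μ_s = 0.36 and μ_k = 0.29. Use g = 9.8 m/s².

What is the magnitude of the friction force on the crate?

f ≈ 55.3 N (up the incline)

Normal force: N = m g cos θ = 28 × 9.8 × cos 46° = 190.6 N.
For equilibrium along the incline the friction force must supply f = m g sin θ − P = 197.4 − 29 = 168.4 N (positive meaning up-slope).
Static friction can supply at most μ_s N = 68.62 N.
Since |168.4| > 68.62 N, static friction cannot hold it; the crate slides down the incline and kinetic friction applies: f = μ_k N = 0.29 × 190.6 = 55.3 N.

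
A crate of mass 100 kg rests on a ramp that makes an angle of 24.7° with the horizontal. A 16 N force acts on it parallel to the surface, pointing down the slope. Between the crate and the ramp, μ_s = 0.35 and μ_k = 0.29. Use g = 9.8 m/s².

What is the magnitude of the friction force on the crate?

Perpendicular to the surface, N = m g cos θ = 100·9.8·cos 24.7° = 890.3 N.
The friction needed for equilibrium is m g sin θ + P = 409.5 + 16 = 425.5 N, measured positive up-slope.
The static-friction ceiling is μ_s N = 0.35 × 890.3 = 311.6 N.
|425.5| exceeds 311.6 N, so the crate slips down-slope; friction is kinetic, f = μ_k N = 0.29×890.3 = 258 N.

f ≈ 258 N (up the incline)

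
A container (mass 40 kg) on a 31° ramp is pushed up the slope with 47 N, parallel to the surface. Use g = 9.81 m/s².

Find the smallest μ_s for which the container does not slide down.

μ_s,min ≈ 0.461

N = m g cos θ = 336.4 N.
Friction must make up the shortfall along the incline: f = m g sin θ − P = 202.1 − 47 = 155.1 N.
At the threshold f = μ_s N, so μ_s,min = 155.1/336.4 = 0.461.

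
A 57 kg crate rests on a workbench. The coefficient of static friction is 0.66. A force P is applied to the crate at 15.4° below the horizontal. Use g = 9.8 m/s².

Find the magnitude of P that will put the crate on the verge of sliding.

P ≈ 467 N

N = m g + P sin α (the push presses the crate into the workbench).
At impending slip, P cos α = μ_s N = μ_s (m g + P sin α).
Solving: P (cos α − μ_s sin α) = μ_s m g → P = 0.66×559/(cos 15.4° − 0.66 sin 15.4°) = 369/0.7888 = 467 N.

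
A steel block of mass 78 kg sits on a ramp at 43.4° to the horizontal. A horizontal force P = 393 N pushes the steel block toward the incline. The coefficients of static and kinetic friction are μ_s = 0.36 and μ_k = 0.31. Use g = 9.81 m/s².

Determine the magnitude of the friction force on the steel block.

f ≈ 240 N (up the incline)

The horizontal push has a component P sin θ into the surface, so N = m g cos θ + P sin θ = 556 + 270 = 826 N.
Along the incline, the net driving force (taking up-slope positive) is P cos θ − m g sin θ = 285.5 − 525.7 = -240.2 N, so equilibrium requires friction f = 240.2 N (up-slope).
Maximum static friction: μ_s N = 0.36 × 826 = 297.4 N.
Since 240.2 N is within the 297.4 N limit, the steel block stays put and friction is exactly 240 N.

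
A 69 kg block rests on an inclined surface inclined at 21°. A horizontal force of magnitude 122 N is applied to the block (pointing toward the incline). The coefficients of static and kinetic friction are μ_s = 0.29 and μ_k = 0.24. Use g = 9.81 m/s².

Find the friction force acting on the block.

The horizontal push has a component P sin θ into the surface, so N = m g cos θ + P sin θ = 631.9 + 43.72 = 675.7 N.
Parallel to the incline: P cos θ − m g sin θ = 113.9 − 242.6 = -128.7 N; the friction needed to balance this is 128.7 N acting up the slope.
The limit of static friction is μ_s N = 195.9 N.
Since 128.7 N is within the 195.9 N limit, the block stays put and friction is exactly 129 N.

f ≈ 129 N (up the incline)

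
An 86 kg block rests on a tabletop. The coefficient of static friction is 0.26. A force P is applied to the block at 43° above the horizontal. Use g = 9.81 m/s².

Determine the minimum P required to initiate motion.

P ≈ 241 N

N = m g − P sin α (the pull lifts the block).
At impending slip, P cos α = μ_s N = μ_s (m g − P sin α).
Solving: P (cos α + μ_s sin α) = μ_s m g → P = 0.26×844/(cos 43° + 0.26 sin 43°) = 219/0.9087 = 241 N.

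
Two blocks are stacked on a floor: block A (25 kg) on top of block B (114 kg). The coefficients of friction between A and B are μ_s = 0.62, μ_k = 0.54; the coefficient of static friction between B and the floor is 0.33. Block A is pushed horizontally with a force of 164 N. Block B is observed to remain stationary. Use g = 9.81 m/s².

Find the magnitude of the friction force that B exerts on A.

The normal force B exerts on A is simply A's weight, N₁ = 245.2 N.
So the A–B interface can sustain at most μ_s N₁ = 152.1 N of static friction.
Since P = 164 N > 152.1 N, A slides on B; the A–B friction is kinetic: f₁ = μ_k N₁ = 0.54×245.2 = 132 N.
By Newton's third law B feels 132 N forward from A. With B stationary, the floor's static friction on B balances it: f₂ = 132 N (well within μ_s(m_A+m_B)g = 450 N).

f ≈ 132 N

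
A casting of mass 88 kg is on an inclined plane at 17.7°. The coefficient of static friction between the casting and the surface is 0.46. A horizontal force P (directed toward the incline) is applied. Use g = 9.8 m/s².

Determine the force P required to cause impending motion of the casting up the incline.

At impending motion up the slope, friction acts down-slope at its limit: f = μ_s N.
Perpendicular to the incline: N = m g cos θ + P sin θ.
Along the incline: P cos θ = m g sin θ + μ_s N = m g sin θ + μ_s (m g cos θ + P sin θ).
Solving, P (cos θ − μ_s sin θ) = m g (sin θ + μ_s cos θ), so P = 88×9.8×(sin 17.7° + 0.46 cos 17.7°)/(cos 17.7° − 0.46 sin 17.7°) = 862×0.7423/0.8128 = 788 N.

P ≈ 788 N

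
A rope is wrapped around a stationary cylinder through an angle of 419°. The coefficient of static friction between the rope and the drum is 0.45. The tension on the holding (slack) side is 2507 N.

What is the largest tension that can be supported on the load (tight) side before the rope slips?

At impending slip the capstan equation gives T₂/T₁ = e^{μβ} with β in radians.
β = 419° × π/180 = 7.313 rad.
e^{μβ} = e^{0.45×7.313} = 26.86.
T₂ = T₁ · e^{μβ} = 2507 × 26.86 = 67400 N.

T_max ≈ 67400 N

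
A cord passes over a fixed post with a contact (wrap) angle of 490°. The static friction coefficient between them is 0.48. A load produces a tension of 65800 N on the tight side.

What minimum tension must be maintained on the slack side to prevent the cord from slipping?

Capstan equation at impending slip: T_tight/T_slack = e^{μβ}.
β = 490° = 8.552 rad; e^{μβ} = e^{0.48×8.552} = 60.64.
T_slack = T_tight / e^{μβ} = 65800 / 60.64 = 1090 N.

T_min ≈ 1090 N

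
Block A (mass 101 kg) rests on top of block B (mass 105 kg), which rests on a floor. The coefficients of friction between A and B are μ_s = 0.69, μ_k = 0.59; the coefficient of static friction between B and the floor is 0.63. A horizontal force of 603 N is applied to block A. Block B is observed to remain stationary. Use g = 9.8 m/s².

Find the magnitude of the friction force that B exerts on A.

Normal force at the A–B interface: N₁ = m_A g = 989.8 N.
Maximum static friction on A from B: μ_s N₁ = 0.69×989.8 = 683 N.
P = 603 N is within that limit, so A and B move together (both at rest); the A–B friction is simply f₁ = P = 603 N.
B experiences an equal 603 N forward from A (third law). B is in equilibrium, so the floor supplies f₂ = 603 N of static friction (limit μ_s(m_A+m_B)g = 1272 N, not exceeded).

f ≈ 603 N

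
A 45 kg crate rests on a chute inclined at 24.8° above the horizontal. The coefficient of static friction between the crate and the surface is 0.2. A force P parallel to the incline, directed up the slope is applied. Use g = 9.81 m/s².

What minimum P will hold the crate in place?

P_min ≈ 105 N

The crate tends to slide down (tan θ > μ_s), so at the point of impending slip friction acts up-slope at its limit: f = μ_s N.
P is parallel to the surface, so N = m g cos θ = 401 N.
Along the incline: P + μ_s N = m g sin θ, so P = 185 − 0.2×401 = 105 N.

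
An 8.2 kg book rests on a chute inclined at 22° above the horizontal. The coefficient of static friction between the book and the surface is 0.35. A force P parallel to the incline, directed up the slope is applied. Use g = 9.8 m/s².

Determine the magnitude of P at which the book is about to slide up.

P ≈ 56.2 N

At impending motion up the slope, friction acts down-slope at its limit: f = μ_s N.
P is parallel to the surface, so N = m g cos θ = 74.5 N.
Along the incline: P = m g sin θ + μ_s N = 30.1 + 0.35×74.5 = 56.2 N.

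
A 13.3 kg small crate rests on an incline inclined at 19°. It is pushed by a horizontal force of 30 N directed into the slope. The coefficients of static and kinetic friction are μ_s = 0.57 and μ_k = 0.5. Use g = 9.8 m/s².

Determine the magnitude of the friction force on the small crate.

f ≈ 14.1 N (up the incline)

Normal direction: N = m g cos θ + P sin θ = 133 N.
Parallel to the incline: P cos θ − m g sin θ = 28.37 − 42.43 = -14.07 N; the friction needed to balance this is 14.07 N acting up the slope.
Maximum static friction: μ_s N = 0.57 × 133 = 75.81 N.
|f_req| = 14.07 ≤ 75.81 N → the small crate is in equilibrium; friction equals the required value.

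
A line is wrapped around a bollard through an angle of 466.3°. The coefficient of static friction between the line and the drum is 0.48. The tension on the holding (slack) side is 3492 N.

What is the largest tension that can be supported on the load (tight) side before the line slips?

At impending slip the capstan equation gives T₂/T₁ = e^{μβ} with β in radians.
β = 466.3° × π/180 = 8.138 rad.
e^{μβ} = e^{0.48×8.138} = 49.72.
T₂ = T₁ · e^{μβ} = 3492 × 49.72 = 174000 N.

T_max ≈ 174000 N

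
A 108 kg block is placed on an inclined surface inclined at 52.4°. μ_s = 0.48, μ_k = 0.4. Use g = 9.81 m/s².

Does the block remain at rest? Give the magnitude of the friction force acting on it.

N = m g cos θ = 646 N.
Down-slope weight component: m g sin θ = 839 N.
μ_s N = 310 N.
839 > 310 N, so it slides; kinetic friction f = μ_k N = 0.4×646 = 259 N.

f ≈ 259 N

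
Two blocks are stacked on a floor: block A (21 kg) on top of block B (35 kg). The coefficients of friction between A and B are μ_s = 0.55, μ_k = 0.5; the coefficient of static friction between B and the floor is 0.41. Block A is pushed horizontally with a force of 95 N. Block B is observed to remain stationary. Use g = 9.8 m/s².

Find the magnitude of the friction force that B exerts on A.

Between the blocks, N₁ = m_A g = 205.8 N.
So the A–B interface can sustain at most μ_s N₁ = 113.2 N of static friction.
Since P = 95 N ≤ 113.2 N, A does not slip on B; friction on A equals P = 95 N.
B experiences an equal 95 N forward from A (third law). B is in equilibrium, so the floor supplies f₂ = 95 N of static friction (limit μ_s(m_A+m_B)g = 225 N, not exceeded).

f ≈ 95 N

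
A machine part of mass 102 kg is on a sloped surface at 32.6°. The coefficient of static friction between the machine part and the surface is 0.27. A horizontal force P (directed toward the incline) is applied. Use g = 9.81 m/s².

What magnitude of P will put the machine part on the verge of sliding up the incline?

At impending motion up the slope, friction acts down-slope at its limit: f = μ_s N.
Perpendicular to the incline: N = m g cos θ + P sin θ.
Along the incline: P cos θ = m g sin θ + μ_s N = m g sin θ + μ_s (m g cos θ + P sin θ).
Solving, P (cos θ − μ_s sin θ) = m g (sin θ + μ_s cos θ), so P = 102×9.81×(sin 32.6° + 0.27 cos 32.6°)/(cos 32.6° − 0.27 sin 32.6°) = 1000×0.7662/0.697 = 1100 N.

P ≈ 1100 N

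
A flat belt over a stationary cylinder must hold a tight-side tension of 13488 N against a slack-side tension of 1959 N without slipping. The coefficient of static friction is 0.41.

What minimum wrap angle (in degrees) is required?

T₂/T₁ = e^{μβ} → β = ln(T₂/T₁)/μ.
β = ln(13488/1959)/0.41 = 1.929/0.41 = 4.706 rad.
In degrees: β = 4.706 × 180/π = 270°.

β_min ≈ 270°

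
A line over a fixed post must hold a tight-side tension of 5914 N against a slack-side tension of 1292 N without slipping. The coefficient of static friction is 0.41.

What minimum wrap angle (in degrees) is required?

T₂/T₁ = e^{μβ} → β = ln(T₂/T₁)/μ.
β = ln(5914/1292)/0.41 = 1.521/0.41 = 3.71 rad.
In degrees: β = 3.71 × 180/π = 213°.

β_min ≈ 213°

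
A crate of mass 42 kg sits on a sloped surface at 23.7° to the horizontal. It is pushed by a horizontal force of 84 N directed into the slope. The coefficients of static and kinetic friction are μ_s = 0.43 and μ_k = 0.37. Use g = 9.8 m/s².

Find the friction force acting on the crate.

f ≈ 88.5 N (up the incline)

Normal direction: N = m g cos θ + P sin θ = 410.7 N.
Parallel to the incline: P cos θ − m g sin θ = 76.92 − 165.4 = -88.53 N; the friction needed to balance this is 88.53 N acting up the slope.
Maximum static friction: μ_s N = 0.43 × 410.7 = 176.6 N.
Since 88.53 N is within the 176.6 N limit, the crate stays put and friction is exactly 88.5 N.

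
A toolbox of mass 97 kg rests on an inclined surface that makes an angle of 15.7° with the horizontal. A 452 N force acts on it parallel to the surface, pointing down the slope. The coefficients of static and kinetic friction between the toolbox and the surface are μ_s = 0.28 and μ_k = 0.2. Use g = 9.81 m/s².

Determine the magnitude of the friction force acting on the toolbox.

f ≈ 183 N (up the incline)

Normal force: N = m g cos θ = 97 × 9.81 × cos 15.7° = 916.1 N.
The friction needed for equilibrium is m g sin θ + P = 257.5 + 452 = 709.5 N, measured positive up-slope.
Static friction can supply at most μ_s N = 256.5 N.
|709.5| exceeds 256.5 N, so the toolbox slips down-slope; friction is kinetic, f = μ_k N = 0.2×916.1 = 183 N.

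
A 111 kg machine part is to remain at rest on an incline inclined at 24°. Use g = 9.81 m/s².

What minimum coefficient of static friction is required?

At the slip threshold m g sin θ = μ_s m g cos θ, so μ_s,min = tan θ.
μ_s,min = tan 24° = 0.445.

μ_s,min ≈ 0.445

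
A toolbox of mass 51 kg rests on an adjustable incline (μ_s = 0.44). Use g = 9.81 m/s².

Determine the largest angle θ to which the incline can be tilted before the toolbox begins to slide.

At the slip threshold, m g sin θ = μ_s · m g cos θ, so tan θ = μ_s.
θ_max = arctan(0.44) = 23.7°.

θ_max ≈ 23.7°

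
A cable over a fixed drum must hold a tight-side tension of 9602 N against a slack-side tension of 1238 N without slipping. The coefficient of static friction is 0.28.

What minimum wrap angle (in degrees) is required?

β_min ≈ 419°

T₂/T₁ = e^{μβ} → β = ln(T₂/T₁)/μ.
β = ln(9602/1238)/0.28 = 2.048/0.28 = 7.316 rad.
In degrees: β = 7.316 × 180/π = 419°.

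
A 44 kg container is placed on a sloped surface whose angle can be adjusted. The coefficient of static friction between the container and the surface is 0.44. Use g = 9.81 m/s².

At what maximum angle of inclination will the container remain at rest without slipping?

At the slip threshold, m g sin θ = μ_s · m g cos θ, so tan θ = μ_s.
θ_max = arctan(0.44) = 23.7°.

θ_max ≈ 23.7°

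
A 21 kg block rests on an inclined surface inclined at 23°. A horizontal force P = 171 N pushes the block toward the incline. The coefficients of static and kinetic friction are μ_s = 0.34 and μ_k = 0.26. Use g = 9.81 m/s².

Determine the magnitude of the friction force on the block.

f ≈ 76.9 N (down the incline)

The horizontal push has a component P sin θ into the surface, so N = m g cos θ + P sin θ = 189.6 + 66.82 = 256.4 N.
Along the incline, the net driving force (taking up-slope positive) is P cos θ − m g sin θ = 157.4 − 80.49 = 76.91 N, so equilibrium requires friction f = -76.91 N (down-slope).
The limit of static friction is μ_s N = 87.19 N.
Since 76.91 N is within the 87.19 N limit, the block stays put and friction is exactly 76.9 N.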